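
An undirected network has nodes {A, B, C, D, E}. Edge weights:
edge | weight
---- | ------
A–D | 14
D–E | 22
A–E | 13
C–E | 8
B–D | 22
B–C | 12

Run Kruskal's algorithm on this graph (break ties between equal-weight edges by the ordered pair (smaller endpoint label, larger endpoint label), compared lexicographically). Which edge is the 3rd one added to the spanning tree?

A-E

Kruskal: consider edges lightest-first.
C–E (8): add. Components now {A} {B} {C,E} {D}
B–C (12): add. Components now {A} {B,C,E} {D}
A–E (13): add. Components now {A,B,C,E} {D}
A–D (14): add. Components now {A,B,C,D,E}
The 3rd edge added is A–E.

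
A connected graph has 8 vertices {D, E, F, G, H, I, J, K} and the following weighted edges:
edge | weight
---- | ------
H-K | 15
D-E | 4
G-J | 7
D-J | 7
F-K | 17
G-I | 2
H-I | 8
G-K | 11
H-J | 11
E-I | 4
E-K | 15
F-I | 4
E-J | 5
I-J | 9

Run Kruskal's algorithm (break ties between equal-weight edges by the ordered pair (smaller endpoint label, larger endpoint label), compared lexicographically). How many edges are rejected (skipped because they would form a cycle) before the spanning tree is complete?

3

Kruskal's algorithm — process edges by increasing weight (ties by edge label):
G-I (2): add — endpoints in different components.
D-E (4): add — endpoints in different components.
E-I (4): add — endpoints in different components.
F-I (4): add — endpoints in different components.
E-J (5): add — endpoints in different components.
D-J (7): skip — D and J already connected.
G-J (7): skip — G and J already connected.
H-I (8): add — endpoints in different components.
I-J (9): skip — I and J already connected.
G-K (11): add — endpoints in different components.
Edges rejected before the tree was complete: 3.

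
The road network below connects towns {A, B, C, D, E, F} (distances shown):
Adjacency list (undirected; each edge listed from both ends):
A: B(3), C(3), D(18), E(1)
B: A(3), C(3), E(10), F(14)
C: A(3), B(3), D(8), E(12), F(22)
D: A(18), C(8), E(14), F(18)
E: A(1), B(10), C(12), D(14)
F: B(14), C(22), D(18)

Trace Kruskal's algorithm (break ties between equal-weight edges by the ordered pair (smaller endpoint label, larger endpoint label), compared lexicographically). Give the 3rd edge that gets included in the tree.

A-C

Sort edges by weight, then run Kruskal:
A—E (1): add — endpoints in different components.
A—B (3): add — endpoints in different components.
A—C (3): add — endpoints in different components.
B—C (3): skip — B and C already connected.
C—D (8): add — endpoints in different components.
B—E (10): skip — B and E already connected.
C—E (12): skip — C and E already connected.
B—F (14): add — endpoints in different components.
The 3rd edge added is A—C.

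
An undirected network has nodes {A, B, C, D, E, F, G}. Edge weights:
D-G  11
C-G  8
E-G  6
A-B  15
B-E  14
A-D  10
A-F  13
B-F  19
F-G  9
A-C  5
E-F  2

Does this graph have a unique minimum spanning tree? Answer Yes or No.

Yes

Sort edges by weight, then run Kruskal:
E-F (2): add — endpoints in different components.
A-C (5): add — endpoints in different components.
E-G (6): add — endpoints in different components.
C-G (8): add — endpoints in different components.
F-G (9): skip — F and G already connected.
A-D (10): add — endpoints in different components.
D-G (11): skip — D and G already connected.
A-F (13): skip — A and F already connected.
B-E (14): add — endpoints in different components.
Every non-tree edge has weight strictly greater than the heaviest edge on the tree path between its endpoints, so the MST is unique.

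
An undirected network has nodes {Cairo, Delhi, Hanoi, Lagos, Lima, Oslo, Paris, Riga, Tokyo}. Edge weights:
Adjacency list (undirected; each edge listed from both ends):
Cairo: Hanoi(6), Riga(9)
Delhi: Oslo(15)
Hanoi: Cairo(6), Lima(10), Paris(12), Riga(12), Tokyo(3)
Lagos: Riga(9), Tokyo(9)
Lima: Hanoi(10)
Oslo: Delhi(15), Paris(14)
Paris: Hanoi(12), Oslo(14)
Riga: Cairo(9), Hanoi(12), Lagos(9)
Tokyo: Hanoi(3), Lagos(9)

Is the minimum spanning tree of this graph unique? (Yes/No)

No

Kruskal: consider edges lightest-first.
Hanoi-Tokyo (3): add — endpoints in different components.
Cairo-Hanoi (6): add — endpoints in different components.
Cairo-Riga (9): add — endpoints in different components.
Lagos-Riga (9): add — endpoints in different components.
Lagos-Tokyo (9): skip — Tokyo and Lagos already connected.
Hanoi-Lima (10): add — endpoints in different components.
Hanoi-Paris (12): add — endpoints in different components.
Hanoi-Riga (12): skip — Riga and Hanoi already connected.
Oslo-Paris (14): add — endpoints in different components.
Delhi-Oslo (15): add — endpoints in different components.
Non-tree edge Lagos-Tokyo has weight 9, equal to the heaviest edge on its tree cycle — swapping gives another MST of the same weight. Not unique.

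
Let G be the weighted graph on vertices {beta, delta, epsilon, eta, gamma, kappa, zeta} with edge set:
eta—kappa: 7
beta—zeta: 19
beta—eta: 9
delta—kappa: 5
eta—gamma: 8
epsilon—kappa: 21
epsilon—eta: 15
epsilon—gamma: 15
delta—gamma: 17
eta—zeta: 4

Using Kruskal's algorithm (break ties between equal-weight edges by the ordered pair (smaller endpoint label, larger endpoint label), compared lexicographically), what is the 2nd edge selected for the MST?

delta-kappa

Kruskal: consider edges lightest-first.
eta—zeta (4): add — endpoints in different components.
delta—kappa (5): add — endpoints in different components.
eta—kappa (7): add — endpoints in different components.
eta—gamma (8): add — endpoints in different components.
beta—eta (9): add — endpoints in different components.
epsilon—eta (15): add — endpoints in different components.
The 2nd edge added is delta—kappa.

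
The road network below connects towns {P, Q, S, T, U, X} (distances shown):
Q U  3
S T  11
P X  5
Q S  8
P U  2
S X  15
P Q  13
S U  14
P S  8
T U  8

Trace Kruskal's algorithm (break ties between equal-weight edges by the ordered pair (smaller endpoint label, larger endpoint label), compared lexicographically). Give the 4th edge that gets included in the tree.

P-S

Kruskal's algorithm — process edges by increasing weight (ties by edge label):
P U (2): add. Components now {P,U} {T} {Q} {S} {X}
Q U (3): add. Components now {P,Q,U} {T} {S} {X}
P X (5): add. Components now {P,Q,U,X} {T} {S}
P S (8): add. Components now {P,Q,S,U,X} {T}
Q S (8): skip — Q and S already connected.
T U (8): add. Components now {P,Q,S,T,U,X}
The 4th edge added is P S.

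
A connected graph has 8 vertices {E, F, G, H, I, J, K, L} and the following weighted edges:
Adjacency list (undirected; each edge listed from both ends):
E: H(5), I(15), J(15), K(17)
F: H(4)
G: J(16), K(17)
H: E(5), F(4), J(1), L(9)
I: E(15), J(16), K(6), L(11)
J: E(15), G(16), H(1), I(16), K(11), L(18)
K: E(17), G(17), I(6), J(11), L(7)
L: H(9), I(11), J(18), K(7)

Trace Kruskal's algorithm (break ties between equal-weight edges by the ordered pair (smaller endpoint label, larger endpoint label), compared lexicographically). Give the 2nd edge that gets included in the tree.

Kruskal: consider edges lightest-first.
H—J (1): add — endpoints in different components.
F—H (4): add — endpoints in different components.
E—H (5): add — endpoints in different components.
I—K (6): add — endpoints in different components.
K—L (7): add — endpoints in different components.
H—L (9): add — endpoints in different components.
I—L (11): skip — I and L already connected.
J—K (11): skip — J and K already connected.
E—I (15): skip — E and I already connected.
E—J (15): skip — E and J already connected.
G—J (16): add — endpoints in different components.
The 2nd edge added is F—H.

F-H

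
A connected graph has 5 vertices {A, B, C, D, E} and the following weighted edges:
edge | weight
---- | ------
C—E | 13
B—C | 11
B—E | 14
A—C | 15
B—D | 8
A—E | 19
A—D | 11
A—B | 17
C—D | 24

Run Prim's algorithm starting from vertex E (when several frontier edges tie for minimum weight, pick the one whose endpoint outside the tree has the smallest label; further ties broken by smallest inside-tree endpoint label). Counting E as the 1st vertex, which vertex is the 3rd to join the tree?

B

Grow the tree from E using Prim:
Step 1: cheapest edge leaving the tree is C—E (13); add C.
Step 2: cheapest edge leaving the tree is B—C (11); add B.
Step 3: cheapest edge leaving the tree is B—D (8); add D.
Step 4: cheapest edge leaving the tree is A—D (11); add A.
Vertex order: E, C, B, D, A. The 3rd vertex is B.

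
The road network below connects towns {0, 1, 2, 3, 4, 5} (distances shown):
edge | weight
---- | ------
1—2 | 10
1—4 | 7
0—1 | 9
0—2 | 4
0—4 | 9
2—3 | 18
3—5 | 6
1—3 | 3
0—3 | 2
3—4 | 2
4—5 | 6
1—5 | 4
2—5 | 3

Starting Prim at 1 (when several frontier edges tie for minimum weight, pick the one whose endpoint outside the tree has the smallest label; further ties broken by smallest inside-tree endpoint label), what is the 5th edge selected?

2-5

Grow the tree from 1 using Prim:
Step 1: cheapest edge leaving the tree is 1—3 (3); add 3.
Step 2: cheapest edge leaving the tree is 0—3 (2); add 0.
Step 3: cheapest edge leaving the tree is 3—4 (2); add 4.
Step 4: cheapest edge leaving the tree is 0—2 (4); add 2.
Step 5: cheapest edge leaving the tree is 2—5 (3); add 5.
The 5th edge added is 2—5.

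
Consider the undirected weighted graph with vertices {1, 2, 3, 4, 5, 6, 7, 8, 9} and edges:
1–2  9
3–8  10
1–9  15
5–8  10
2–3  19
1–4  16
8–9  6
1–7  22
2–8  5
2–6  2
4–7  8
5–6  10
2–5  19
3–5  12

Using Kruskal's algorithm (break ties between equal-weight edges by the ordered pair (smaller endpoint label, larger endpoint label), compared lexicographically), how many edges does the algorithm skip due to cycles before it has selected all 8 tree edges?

3

Kruskal: consider edges lightest-first.
2–6 (2): add — endpoints in different components.
2–8 (5): add — endpoints in different components.
8–9 (6): add — endpoints in different components.
4–7 (8): add — endpoints in different components.
1–2 (9): add — endpoints in different components.
3–8 (10): add — endpoints in different components.
5–6 (10): add — endpoints in different components.
5–8 (10): skip — 5 and 8 already connected.
3–5 (12): skip — 3 and 5 already connected.
1–9 (15): skip — 1 and 9 already connected.
1–4 (16): add — endpoints in different components.
Edges rejected before the tree was complete: 3.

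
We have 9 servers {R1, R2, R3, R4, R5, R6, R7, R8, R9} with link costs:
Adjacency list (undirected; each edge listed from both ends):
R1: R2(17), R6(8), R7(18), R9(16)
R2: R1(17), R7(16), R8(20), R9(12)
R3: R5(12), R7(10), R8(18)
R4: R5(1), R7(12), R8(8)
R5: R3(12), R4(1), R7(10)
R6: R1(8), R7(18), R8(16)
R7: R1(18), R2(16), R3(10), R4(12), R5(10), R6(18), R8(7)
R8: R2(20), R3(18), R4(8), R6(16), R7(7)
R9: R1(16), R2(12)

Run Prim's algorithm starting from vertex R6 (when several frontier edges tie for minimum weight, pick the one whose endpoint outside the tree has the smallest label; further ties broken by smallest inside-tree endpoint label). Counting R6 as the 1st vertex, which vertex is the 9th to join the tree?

R9

Prim's algorithm from R6:
Step 1: cheapest edge leaving the tree is R1-R6 (8); add R1.
Step 2: cheapest edge leaving the tree is R6-R8 (16); add R8.
Step 3: cheapest edge leaving the tree is R7-R8 (7); add R7.
Step 4: cheapest edge leaving the tree is R4-R8 (8); add R4.
Step 5: cheapest edge leaving the tree is R4-R5 (1); add R5.
Step 6: cheapest edge leaving the tree is R3-R7 (10); add R3.
Step 7: cheapest edge leaving the tree is R2-R7 (16); add R2.
Step 8: cheapest edge leaving the tree is R2-R9 (12); add R9.
Vertex order: R6, R1, R8, R7, R4, R5, R3, R2, R9. The 9th vertex is R9.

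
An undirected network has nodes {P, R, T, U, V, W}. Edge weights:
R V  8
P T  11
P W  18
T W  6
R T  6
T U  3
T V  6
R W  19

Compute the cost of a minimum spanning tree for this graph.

Sort edges by weight, then run Kruskal:
T U (3): add — endpoints in different components.
R T (6): add — endpoints in different components.
T V (6): add — endpoints in different components.
T W (6): add — endpoints in different components.
R V (8): skip — R and V already connected.
P T (11): add — endpoints in different components.
MST edges: T U, R T, T V, T W, P T; total weight 3+6+6+6+11 = 32.

32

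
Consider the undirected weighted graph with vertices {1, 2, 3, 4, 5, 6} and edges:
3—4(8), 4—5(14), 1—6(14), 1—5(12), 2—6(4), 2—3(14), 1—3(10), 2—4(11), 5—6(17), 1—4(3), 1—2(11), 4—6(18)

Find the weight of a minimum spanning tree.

38

Prim's algorithm from 4:
Step 1: cheapest edge leaving the tree is 1—4 (3); add 1.
Step 2: cheapest edge leaving the tree is 3—4 (8); add 3.
Step 3: cheapest edge leaving the tree is 1—2 (11); add 2.
Step 4: cheapest edge leaving the tree is 2—6 (4); add 6.
Step 5: cheapest edge leaving the tree is 1—5 (12); add 5.
MST edges: 1—4, 3—4, 1—2, 2—6, 1—5; total weight 3+8+11+4+12 = 38.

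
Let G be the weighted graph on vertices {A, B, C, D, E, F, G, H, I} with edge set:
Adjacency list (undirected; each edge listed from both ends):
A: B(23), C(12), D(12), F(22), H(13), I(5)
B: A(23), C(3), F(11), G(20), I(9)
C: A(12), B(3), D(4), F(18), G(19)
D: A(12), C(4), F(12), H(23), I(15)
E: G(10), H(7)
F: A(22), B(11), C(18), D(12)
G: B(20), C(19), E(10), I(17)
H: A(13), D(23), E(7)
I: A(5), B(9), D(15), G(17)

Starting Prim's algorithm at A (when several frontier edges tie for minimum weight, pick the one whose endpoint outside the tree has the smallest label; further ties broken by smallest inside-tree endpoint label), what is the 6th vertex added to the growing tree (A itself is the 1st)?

F

Prim, starting at A.
Step 1: cheapest edge leaving the tree is A–I (5); add I.
Step 2: cheapest edge leaving the tree is B–I (9); add B.
Step 3: cheapest edge leaving the tree is B–C (3); add C.
Step 4: cheapest edge leaving the tree is C–D (4); add D.
Step 5: cheapest edge leaving the tree is B–F (11); add F.
Step 6: cheapest edge leaving the tree is A–H (13); add H.
Step 7: cheapest edge leaving the tree is E–H (7); add E.
Step 8: cheapest edge leaving the tree is E–G (10); add G.
Vertex order: A, I, B, C, D, F, H, E, G. The 6th vertex is F.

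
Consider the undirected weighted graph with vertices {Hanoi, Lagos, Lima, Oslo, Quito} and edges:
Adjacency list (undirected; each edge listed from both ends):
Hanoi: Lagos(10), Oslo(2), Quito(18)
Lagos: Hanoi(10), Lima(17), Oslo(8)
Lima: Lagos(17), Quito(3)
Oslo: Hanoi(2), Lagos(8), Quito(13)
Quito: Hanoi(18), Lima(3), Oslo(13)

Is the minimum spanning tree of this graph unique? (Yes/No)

Sort edges by weight, then run Kruskal:
Hanoi–Oslo (2): add. Components now {Hanoi,Oslo} {Quito} {Lagos} {Lima}
Lima–Quito (3): add. Components now {Hanoi,Oslo} {Lima,Quito} {Lagos}
Lagos–Oslo (8): add. Components now {Hanoi,Lagos,Oslo} {Lima,Quito}
Hanoi–Lagos (10): skip — Hanoi and Lagos already connected.
Oslo–Quito (13): add. Components now {Hanoi,Lagos,Lima,Oslo,Quito}
Every non-tree edge has weight strictly greater than the heaviest edge on the tree path between its endpoints, so the MST is unique.

Yes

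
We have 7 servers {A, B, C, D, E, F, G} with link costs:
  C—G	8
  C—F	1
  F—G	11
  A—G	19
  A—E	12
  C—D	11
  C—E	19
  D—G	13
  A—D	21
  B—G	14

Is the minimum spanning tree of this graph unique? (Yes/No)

No

Kruskal's algorithm — process edges by increasing weight (ties by edge label):
C—F (1): add — endpoints in different components.
C—G (8): add — endpoints in different components.
C—D (11): add — endpoints in different components.
F—G (11): skip — F and G already connected.
A—E (12): add — endpoints in different components.
D—G (13): skip — D and G already connected.
B—G (14): add — endpoints in different components.
A—G (19): add — endpoints in different components.
Non-tree edge C—E has weight 19, equal to the heaviest edge on its tree cycle — swapping gives another MST of the same weight. Not unique.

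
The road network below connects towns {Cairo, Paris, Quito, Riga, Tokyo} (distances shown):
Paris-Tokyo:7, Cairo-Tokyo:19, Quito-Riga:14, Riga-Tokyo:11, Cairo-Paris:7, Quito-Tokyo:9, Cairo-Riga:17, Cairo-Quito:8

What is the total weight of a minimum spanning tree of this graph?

Kruskal's algorithm — process edges by increasing weight (ties by edge label):
Cairo-Paris (7): add — endpoints in different components.
Paris-Tokyo (7): add — endpoints in different components.
Cairo-Quito (8): add — endpoints in different components.
Quito-Tokyo (9): skip — Quito and Tokyo already connected.
Riga-Tokyo (11): add — endpoints in different components.
MST edges: Cairo-Paris, Paris-Tokyo, Cairo-Quito, Riga-Tokyo; total weight 7+7+8+11 = 33.

33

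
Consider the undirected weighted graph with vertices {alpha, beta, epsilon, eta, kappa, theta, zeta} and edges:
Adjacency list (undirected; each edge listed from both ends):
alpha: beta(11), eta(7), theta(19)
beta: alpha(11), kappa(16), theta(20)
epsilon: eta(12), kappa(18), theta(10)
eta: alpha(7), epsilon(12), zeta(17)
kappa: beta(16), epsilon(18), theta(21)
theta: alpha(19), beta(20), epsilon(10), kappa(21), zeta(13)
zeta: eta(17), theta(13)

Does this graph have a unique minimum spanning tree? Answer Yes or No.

Yes

Kruskal: consider edges lightest-first.
alpha-eta (7): add. Components now {alpha,eta} {kappa} {theta} {beta} {epsilon} {zeta}
epsilon-theta (10): add. Components now {alpha,eta} {kappa} {epsilon,theta} {beta} {zeta}
alpha-beta (11): add. Components now {alpha,beta,eta} {kappa} {epsilon,theta} {zeta}
epsilon-eta (12): add. Components now {alpha,beta,epsilon,eta,theta} {kappa} {zeta}
theta-zeta (13): add. Components now {alpha,beta,epsilon,eta,theta,zeta} {kappa}
beta-kappa (16): add. Components now {alpha,beta,epsilon,eta,kappa,theta,zeta}
Every non-tree edge has weight strictly greater than the heaviest edge on the tree path between its endpoints, so the MST is unique.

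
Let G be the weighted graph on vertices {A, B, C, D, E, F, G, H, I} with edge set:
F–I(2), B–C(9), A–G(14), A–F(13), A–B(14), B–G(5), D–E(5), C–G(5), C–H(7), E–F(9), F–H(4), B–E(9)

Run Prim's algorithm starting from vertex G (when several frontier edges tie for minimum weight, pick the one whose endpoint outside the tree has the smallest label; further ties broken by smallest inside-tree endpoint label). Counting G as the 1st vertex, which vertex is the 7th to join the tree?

Prim, starting at G.
Step 1: cheapest edge leaving the tree is B–G (5); add B.
Step 2: cheapest edge leaving the tree is C–G (5); add C.
Step 3: cheapest edge leaving the tree is C–H (7); add H.
Step 4: cheapest edge leaving the tree is F–H (4); add F.
Step 5: cheapest edge leaving the tree is F–I (2); add I.
Step 6: cheapest edge leaving the tree is B–E (9); add E.
Step 7: cheapest edge leaving the tree is D–E (5); add D.
Step 8: cheapest edge leaving the tree is A–F (13); add A.
Vertex order: G, B, C, H, F, I, E, D, A. The 7th vertex is E.

E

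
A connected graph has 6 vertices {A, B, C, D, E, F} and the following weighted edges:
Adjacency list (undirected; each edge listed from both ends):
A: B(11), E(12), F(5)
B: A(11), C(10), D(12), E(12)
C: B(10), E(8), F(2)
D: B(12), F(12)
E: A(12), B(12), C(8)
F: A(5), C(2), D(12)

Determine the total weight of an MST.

Kruskal's algorithm — process edges by increasing weight (ties by edge label):
C-F (2): add. Components now {A} {B} {C,F} {D} {E}
A-F (5): add. Components now {A,C,F} {B} {D} {E}
C-E (8): add. Components now {A,C,E,F} {B} {D}
B-C (10): add. Components now {A,B,C,E,F} {D}
A-B (11): skip — A and B already connected.
A-E (12): skip — A and E already connected.
B-D (12): add. Components now {A,B,C,D,E,F}
MST edges: C-F, A-F, C-E, B-C, B-D; total weight 2+5+8+10+12 = 37.

37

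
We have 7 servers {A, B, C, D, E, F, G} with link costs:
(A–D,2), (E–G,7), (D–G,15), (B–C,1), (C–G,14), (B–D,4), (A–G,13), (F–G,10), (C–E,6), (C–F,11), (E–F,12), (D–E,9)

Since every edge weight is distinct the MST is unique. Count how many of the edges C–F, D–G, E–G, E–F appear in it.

1

Sort edges by weight, then run Kruskal:
B–C (1): add — endpoints in different components.
A–D (2): add — endpoints in different components.
B–D (4): add — endpoints in different components.
C–E (6): add — endpoints in different components.
E–G (7): add — endpoints in different components.
D–E (9): skip — D and E already connected.
F–G (10): add — endpoints in different components.
MST edge set: {B–C, A–D, B–D, C–E, E–G, F–G}.
Of the listed edges, {E–G} are in the MST → 1.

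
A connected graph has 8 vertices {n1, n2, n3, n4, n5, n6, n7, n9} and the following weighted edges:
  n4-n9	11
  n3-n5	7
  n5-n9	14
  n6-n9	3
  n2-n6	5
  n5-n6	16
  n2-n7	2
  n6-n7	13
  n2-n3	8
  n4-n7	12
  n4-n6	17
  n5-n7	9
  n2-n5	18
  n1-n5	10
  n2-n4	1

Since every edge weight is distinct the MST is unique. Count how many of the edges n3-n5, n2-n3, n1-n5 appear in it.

Kruskal: consider edges lightest-first.
n2-n4 (1): add — endpoints in different components.
n2-n7 (2): add — endpoints in different components.
n6-n9 (3): add — endpoints in different components.
n2-n6 (5): add — endpoints in different components.
n3-n5 (7): add — endpoints in different components.
n2-n3 (8): add — endpoints in different components.
n5-n7 (9): skip — n5 and n7 already connected.
n1-n5 (10): add — endpoints in different components.
MST edge set: {n2-n4, n2-n7, n6-n9, n2-n6, n3-n5, n2-n3, n1-n5}.
Of the listed edges, {n3-n5, n2-n3, n1-n5} are in the MST → 3.

3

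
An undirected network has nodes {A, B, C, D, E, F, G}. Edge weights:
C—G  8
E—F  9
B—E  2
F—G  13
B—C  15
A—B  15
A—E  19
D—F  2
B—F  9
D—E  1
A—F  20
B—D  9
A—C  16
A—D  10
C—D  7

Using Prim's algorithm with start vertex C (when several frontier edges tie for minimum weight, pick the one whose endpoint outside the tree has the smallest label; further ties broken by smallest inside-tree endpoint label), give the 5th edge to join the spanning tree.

Prim, starting at C.
Step 1: cheapest edge leaving the tree is C—D (7); add D.
Step 2: cheapest edge leaving the tree is D—E (1); add E.
Step 3: cheapest edge leaving the tree is B—E (2); add B.
Step 4: cheapest edge leaving the tree is D—F (2); add F.
Step 5: cheapest edge leaving the tree is C—G (8); add G.
Step 6: cheapest edge leaving the tree is A—D (10); add A.
The 5th edge added is C—G.

C-G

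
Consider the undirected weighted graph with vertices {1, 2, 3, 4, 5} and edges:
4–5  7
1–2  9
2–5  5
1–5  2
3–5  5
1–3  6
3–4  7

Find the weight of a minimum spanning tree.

19

Grow the tree from 2 using Prim:
Step 1: frontier [2–5 5, 1–2 9] → take 2–5 (5); add 5.
Step 2: frontier [1–2 9, 1–5 2, 3–5 5, 4–5 7] → take 1–5 (2); add 1.
Step 3: frontier [1–3 6, 3–5 5, 4–5 7] → take 3–5 (5); add 3.
Step 4: frontier [3–4 7, 4–5 7] → take 3–4 (7); add 4.
MST edges: 2–5, 1–5, 3–5, 3–4; total weight 5+2+5+7 = 19.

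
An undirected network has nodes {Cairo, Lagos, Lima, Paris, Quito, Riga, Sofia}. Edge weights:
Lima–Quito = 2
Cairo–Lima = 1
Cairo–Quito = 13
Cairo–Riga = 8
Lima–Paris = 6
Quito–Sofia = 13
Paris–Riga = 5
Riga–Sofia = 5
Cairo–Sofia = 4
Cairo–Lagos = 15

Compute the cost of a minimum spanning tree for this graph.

32

Kruskal's algorithm — process edges by increasing weight (ties by edge label):
Cairo–Lima (1): add — endpoints in different components.
Lima–Quito (2): add — endpoints in different components.
Cairo–Sofia (4): add — endpoints in different components.
Paris–Riga (5): add — endpoints in different components.
Riga–Sofia (5): add — endpoints in different components.
Lima–Paris (6): skip — Lima and Paris already connected.
Cairo–Riga (8): skip — Riga and Cairo already connected.
Cairo–Quito (13): skip — Quito and Cairo already connected.
Quito–Sofia (13): skip — Quito and Sofia already connected.
Cairo–Lagos (15): add — endpoints in different components.
MST edges: Cairo–Lima, Lima–Quito, Cairo–Sofia, Paris–Riga, Riga–Sofia, Cairo–Lagos; total weight 1+2+4+5+5+15 = 32.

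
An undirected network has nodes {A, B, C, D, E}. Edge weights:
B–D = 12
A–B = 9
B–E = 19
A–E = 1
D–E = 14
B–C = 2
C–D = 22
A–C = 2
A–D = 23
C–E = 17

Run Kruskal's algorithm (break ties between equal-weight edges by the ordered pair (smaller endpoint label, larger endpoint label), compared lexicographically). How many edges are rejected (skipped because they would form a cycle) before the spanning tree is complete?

Sort edges by weight, then run Kruskal:
A–E (1): add — endpoints in different components.
A–C (2): add — endpoints in different components.
B–C (2): add — endpoints in different components.
A–B (9): skip — A and B already connected.
B–D (12): add — endpoints in different components.
Edges rejected before the tree was complete: 1.

1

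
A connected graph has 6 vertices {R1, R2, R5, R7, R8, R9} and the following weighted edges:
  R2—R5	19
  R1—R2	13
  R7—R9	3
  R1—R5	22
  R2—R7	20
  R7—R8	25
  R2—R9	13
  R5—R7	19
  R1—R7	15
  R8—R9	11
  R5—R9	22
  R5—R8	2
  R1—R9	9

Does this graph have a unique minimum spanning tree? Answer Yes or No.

Kruskal: consider edges lightest-first.
R5—R8 (2): add. Components now {R1} {R5,R8} {R9} {R2} {R7}
R7—R9 (3): add. Components now {R1} {R5,R8} {R7,R9} {R2}
R1—R9 (9): add. Components now {R1,R7,R9} {R5,R8} {R2}
R8—R9 (11): add. Components now {R1,R5,R7,R8,R9} {R2}
R1—R2 (13): add. Components now {R1,R2,R5,R7,R8,R9}
Non-tree edge R2—R9 has weight 13, equal to the heaviest edge on its tree cycle — swapping gives another MST of the same weight. Not unique.

No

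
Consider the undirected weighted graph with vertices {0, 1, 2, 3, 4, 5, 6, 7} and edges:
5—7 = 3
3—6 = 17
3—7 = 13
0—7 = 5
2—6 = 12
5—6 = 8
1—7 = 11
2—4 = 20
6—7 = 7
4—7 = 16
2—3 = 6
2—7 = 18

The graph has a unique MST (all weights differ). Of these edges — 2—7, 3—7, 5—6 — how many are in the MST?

Sort edges by weight, then run Kruskal:
5—7 (3): add — endpoints in different components.
0—7 (5): add — endpoints in different components.
2—3 (6): add — endpoints in different components.
6—7 (7): add — endpoints in different components.
5—6 (8): skip — 5 and 6 already connected.
1—7 (11): add — endpoints in different components.
2—6 (12): add — endpoints in different components.
3—7 (13): skip — 3 and 7 already connected.
4—7 (16): add — endpoints in different components.
MST edge set: {5—7, 0—7, 2—3, 6—7, 1—7, 2—6, 4—7}.
Of the listed edges, {} are in the MST → 0.

0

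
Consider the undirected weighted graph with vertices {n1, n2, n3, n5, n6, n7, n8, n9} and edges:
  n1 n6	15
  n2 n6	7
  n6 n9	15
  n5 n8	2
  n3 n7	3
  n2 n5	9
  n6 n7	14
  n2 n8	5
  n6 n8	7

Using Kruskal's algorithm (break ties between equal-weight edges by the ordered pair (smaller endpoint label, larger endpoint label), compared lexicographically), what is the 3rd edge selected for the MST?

Sort edges by weight, then run Kruskal:
n5 n8 (2): add — endpoints in different components.
n3 n7 (3): add — endpoints in different components.
n2 n8 (5): add — endpoints in different components.
n2 n6 (7): add — endpoints in different components.
n6 n8 (7): skip — n8 and n6 already connected.
n2 n5 (9): skip — n2 and n5 already connected.
n6 n7 (14): add — endpoints in different components.
n1 n6 (15): add — endpoints in different components.
n6 n9 (15): add — endpoints in different components.
The 3rd edge added is n2 n8.

n2-n8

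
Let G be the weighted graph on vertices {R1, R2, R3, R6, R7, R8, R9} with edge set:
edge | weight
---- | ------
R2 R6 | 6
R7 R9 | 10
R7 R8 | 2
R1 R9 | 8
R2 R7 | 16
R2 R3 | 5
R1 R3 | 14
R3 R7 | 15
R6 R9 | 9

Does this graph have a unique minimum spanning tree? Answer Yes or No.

Kruskal's algorithm — process edges by increasing weight (ties by edge label):
R7 R8 (2): add — endpoints in different components.
R2 R3 (5): add — endpoints in different components.
R2 R6 (6): add — endpoints in different components.
R1 R9 (8): add — endpoints in different components.
R6 R9 (9): add — endpoints in different components.
R7 R9 (10): add — endpoints in different components.
Every non-tree edge has weight strictly greater than the heaviest edge on the tree path between its endpoints, so the MST is unique.

Yes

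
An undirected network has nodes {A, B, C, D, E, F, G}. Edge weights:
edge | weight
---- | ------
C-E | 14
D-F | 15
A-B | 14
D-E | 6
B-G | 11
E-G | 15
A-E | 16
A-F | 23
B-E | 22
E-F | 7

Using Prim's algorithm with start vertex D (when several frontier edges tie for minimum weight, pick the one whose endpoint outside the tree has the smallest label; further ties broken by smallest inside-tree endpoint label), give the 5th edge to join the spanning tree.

B-G

Prim, starting at D.
Step 1: cheapest edge leaving the tree is D-E (6); add E.
Step 2: cheapest edge leaving the tree is E-F (7); add F.
Step 3: cheapest edge leaving the tree is C-E (14); add C.
Step 4: cheapest edge leaving the tree is E-G (15); add G.
Step 5: cheapest edge leaving the tree is B-G (11); add B.
Step 6: cheapest edge leaving the tree is A-B (14); add A.
The 5th edge added is B-G.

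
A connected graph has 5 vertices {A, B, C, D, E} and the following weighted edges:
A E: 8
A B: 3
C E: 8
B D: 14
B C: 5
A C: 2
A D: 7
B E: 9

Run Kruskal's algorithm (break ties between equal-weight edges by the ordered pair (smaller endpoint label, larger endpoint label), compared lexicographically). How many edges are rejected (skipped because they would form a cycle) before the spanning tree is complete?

1

Sort edges by weight, then run Kruskal:
A C (2): add — endpoints in different components.
A B (3): add — endpoints in different components.
B C (5): skip — B and C already connected.
A D (7): add — endpoints in different components.
A E (8): add — endpoints in different components.
Edges rejected before the tree was complete: 1.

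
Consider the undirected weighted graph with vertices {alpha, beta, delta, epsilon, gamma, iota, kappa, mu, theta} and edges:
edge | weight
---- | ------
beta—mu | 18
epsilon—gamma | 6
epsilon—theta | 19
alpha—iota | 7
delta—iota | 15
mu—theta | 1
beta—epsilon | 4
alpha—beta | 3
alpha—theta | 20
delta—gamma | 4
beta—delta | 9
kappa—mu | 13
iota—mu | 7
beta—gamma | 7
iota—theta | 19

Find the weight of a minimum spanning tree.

45

Kruskal: consider edges lightest-first.
mu—theta (1): add — endpoints in different components.
alpha—beta (3): add — endpoints in different components.
beta—epsilon (4): add — endpoints in different components.
delta—gamma (4): add — endpoints in different components.
epsilon—gamma (6): add — endpoints in different components.
alpha—iota (7): add — endpoints in different components.
beta—gamma (7): skip — gamma and beta already connected.
iota—mu (7): add — endpoints in different components.
beta—delta (9): skip — delta and beta already connected.
kappa—mu (13): add — endpoints in different components.
MST edges: mu—theta, alpha—beta, beta—epsilon, delta—gamma, epsilon—gamma, alpha—iota, iota—mu, kappa—mu; total weight 1+3+4+4+6+7+7+13 = 45.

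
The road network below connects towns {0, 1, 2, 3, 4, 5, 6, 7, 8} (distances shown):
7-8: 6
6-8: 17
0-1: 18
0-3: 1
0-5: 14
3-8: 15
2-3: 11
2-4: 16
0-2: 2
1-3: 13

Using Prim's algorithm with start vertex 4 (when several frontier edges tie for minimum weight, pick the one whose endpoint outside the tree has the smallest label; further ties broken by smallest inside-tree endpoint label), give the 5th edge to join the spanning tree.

Prim, starting at 4.
Step 1: frontier [2-4 16] → take 2-4 (16); add 2.
Step 2: frontier [0-2 2, 2-3 11] → take 0-2 (2); add 0.
Step 3: frontier [0-3 1, 0-5 14, 0-1 18, 2-3 11] → take 0-3 (1); add 3.
Step 4: frontier [0-5 14, 0-1 18, 1-3 13, 3-8 15] → take 1-3 (13); add 1.
Step 5: frontier [0-5 14, 3-8 15] → take 0-5 (14); add 5.
Step 6: frontier [3-8 15] → take 3-8 (15); add 8.
Step 7: frontier [7-8 6, 6-8 17] → take 7-8 (6); add 7.
Step 8: frontier [6-8 17] → take 6-8 (17); add 6.
The 5th edge added is 0-5.

0-5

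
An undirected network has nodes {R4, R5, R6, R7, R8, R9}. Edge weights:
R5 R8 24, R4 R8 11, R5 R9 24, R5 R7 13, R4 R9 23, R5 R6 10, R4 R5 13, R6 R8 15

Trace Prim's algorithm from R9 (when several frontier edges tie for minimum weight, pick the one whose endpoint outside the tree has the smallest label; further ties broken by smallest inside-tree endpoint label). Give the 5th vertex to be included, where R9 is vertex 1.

R6

Prim's algorithm from R9:
Step 1: frontier [R4 R9 23, R5 R9 24] → take R4 R9 (23); add R4.
Step 2: frontier [R4 R8 11, R4 R5 13, R5 R9 24] → take R4 R8 (11); add R8.
Step 3: frontier [R4 R5 13, R6 R8 15, R5 R8 24, R5 R9 24] → take R4 R5 (13); add R5.
Step 4: frontier [R5 R6 10, R5 R7 13, R6 R8 15] → take R5 R6 (10); add R6.
Step 5: frontier [R5 R7 13] → take R5 R7 (13); add R7.
Vertex order: R9, R4, R8, R5, R6, R7. The 5th vertex is R6.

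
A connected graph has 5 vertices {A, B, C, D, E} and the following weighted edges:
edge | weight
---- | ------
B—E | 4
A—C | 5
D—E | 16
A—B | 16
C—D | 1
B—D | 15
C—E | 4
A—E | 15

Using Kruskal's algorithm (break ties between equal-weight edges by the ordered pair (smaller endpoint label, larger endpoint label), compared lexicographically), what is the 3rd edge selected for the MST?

C-E

Kruskal: consider edges lightest-first.
C—D (1): add. Components now {A} {B} {C,D} {E}
B—E (4): add. Components now {A} {B,E} {C,D}
C—E (4): add. Components now {A} {B,C,D,E}
A—C (5): add. Components now {A,B,C,D,E}
The 3rd edge added is C—E.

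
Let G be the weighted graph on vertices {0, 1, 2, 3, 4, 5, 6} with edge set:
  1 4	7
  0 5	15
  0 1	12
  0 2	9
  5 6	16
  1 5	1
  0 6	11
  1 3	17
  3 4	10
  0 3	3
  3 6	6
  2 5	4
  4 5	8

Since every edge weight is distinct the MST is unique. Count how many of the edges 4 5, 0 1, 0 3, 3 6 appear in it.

Sort edges by weight, then run Kruskal:
1 5 (1): add. Components now {0} {1,5} {2} {3} {4} {6}
0 3 (3): add. Components now {0,3} {1,5} {2} {4} {6}
2 5 (4): add. Components now {0,3} {1,2,5} {4} {6}
3 6 (6): add. Components now {0,3,6} {1,2,5} {4}
1 4 (7): add. Components now {0,3,6} {1,2,4,5}
4 5 (8): skip — 4 and 5 already connected.
0 2 (9): add. Components now {0,1,2,3,4,5,6}
MST edge set: {1 5, 0 3, 2 5, 3 6, 1 4, 0 2}.
Of the listed edges, {0 3, 3 6} are in the MST → 2.

2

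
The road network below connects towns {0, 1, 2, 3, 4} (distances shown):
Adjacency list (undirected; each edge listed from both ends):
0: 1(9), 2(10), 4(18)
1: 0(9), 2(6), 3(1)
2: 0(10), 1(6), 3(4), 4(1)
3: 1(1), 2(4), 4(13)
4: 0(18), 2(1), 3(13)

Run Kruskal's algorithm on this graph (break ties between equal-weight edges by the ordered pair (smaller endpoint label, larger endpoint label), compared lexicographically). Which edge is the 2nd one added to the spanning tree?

2-4

Kruskal: consider edges lightest-first.
1—3 (1): add — endpoints in different components.
2—4 (1): add — endpoints in different components.
2—3 (4): add — endpoints in different components.
1—2 (6): skip — 1 and 2 already connected.
0—1 (9): add — endpoints in different components.
The 2nd edge added is 2—4.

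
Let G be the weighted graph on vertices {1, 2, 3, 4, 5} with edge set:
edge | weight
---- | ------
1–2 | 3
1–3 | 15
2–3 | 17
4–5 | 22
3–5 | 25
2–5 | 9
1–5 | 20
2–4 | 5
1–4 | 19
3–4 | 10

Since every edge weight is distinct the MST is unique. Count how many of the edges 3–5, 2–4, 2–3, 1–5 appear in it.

Sort edges by weight, then run Kruskal:
1–2 (3): add. Components now {1,2} {3} {4} {5}
2–4 (5): add. Components now {1,2,4} {3} {5}
2–5 (9): add. Components now {1,2,4,5} {3}
3–4 (10): add. Components now {1,2,3,4,5}
MST edge set: {1–2, 2–4, 2–5, 3–4}.
Of the listed edges, {2–4} are in the MST → 1.

1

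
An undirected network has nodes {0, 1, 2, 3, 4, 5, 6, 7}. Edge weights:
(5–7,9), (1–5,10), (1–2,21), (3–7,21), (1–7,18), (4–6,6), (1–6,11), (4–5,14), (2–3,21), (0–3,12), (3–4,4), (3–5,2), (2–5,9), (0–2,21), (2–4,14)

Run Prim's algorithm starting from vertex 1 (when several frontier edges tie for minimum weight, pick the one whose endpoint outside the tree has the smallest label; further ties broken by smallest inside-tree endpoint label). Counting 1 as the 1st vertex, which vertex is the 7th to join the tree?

7

Prim, starting at 1.
Step 1: cheapest edge leaving the tree is 1–5 (10); add 5.
Step 2: cheapest edge leaving the tree is 3–5 (2); add 3.
Step 3: cheapest edge leaving the tree is 3–4 (4); add 4.
Step 4: cheapest edge leaving the tree is 4–6 (6); add 6.
Step 5: cheapest edge leaving the tree is 2–5 (9); add 2.
Step 6: cheapest edge leaving the tree is 5–7 (9); add 7.
Step 7: cheapest edge leaving the tree is 0–3 (12); add 0.
Vertex order: 1, 5, 3, 4, 6, 2, 7, 0. The 7th vertex is 7.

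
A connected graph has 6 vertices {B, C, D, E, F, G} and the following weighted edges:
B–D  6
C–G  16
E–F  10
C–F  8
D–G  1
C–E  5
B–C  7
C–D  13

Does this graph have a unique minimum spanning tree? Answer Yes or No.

Kruskal: consider edges lightest-first.
D–G (1): add — endpoints in different components.
C–E (5): add — endpoints in different components.
B–D (6): add — endpoints in different components.
B–C (7): add — endpoints in different components.
C–F (8): add — endpoints in different components.
Every non-tree edge has weight strictly greater than the heaviest edge on the tree path between its endpoints, so the MST is unique.

Yes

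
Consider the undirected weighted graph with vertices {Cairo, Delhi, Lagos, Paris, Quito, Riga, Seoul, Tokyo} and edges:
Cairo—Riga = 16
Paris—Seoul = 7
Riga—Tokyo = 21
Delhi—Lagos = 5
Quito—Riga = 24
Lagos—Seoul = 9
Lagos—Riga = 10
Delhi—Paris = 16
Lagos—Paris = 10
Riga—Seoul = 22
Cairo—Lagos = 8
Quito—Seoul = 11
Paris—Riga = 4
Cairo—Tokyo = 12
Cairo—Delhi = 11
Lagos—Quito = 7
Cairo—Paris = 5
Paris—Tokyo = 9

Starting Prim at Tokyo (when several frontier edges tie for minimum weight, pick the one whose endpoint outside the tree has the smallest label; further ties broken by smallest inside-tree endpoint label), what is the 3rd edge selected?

Prim, starting at Tokyo.
Step 1: cheapest edge leaving the tree is Paris—Tokyo (9); add Paris.
Step 2: cheapest edge leaving the tree is Paris—Riga (4); add Riga.
Step 3: cheapest edge leaving the tree is Cairo—Paris (5); add Cairo.
Step 4: cheapest edge leaving the tree is Paris—Seoul (7); add Seoul.
Step 5: cheapest edge leaving the tree is Cairo—Lagos (8); add Lagos.
Step 6: cheapest edge leaving the tree is Delhi—Lagos (5); add Delhi.
Step 7: cheapest edge leaving the tree is Lagos—Quito (7); add Quito.
The 3rd edge added is Cairo—Paris.

Cairo-Paris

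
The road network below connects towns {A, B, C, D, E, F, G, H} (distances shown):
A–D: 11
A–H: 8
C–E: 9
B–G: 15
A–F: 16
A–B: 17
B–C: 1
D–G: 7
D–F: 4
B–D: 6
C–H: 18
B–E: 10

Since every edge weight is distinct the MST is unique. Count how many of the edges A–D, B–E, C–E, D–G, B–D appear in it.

4

Sort edges by weight, then run Kruskal:
B–C (1): add — endpoints in different components.
D–F (4): add — endpoints in different components.
B–D (6): add — endpoints in different components.
D–G (7): add — endpoints in different components.
A–H (8): add — endpoints in different components.
C–E (9): add — endpoints in different components.
B–E (10): skip — B and E already connected.
A–D (11): add — endpoints in different components.
MST edge set: {B–C, D–F, B–D, D–G, A–H, C–E, A–D}.
Of the listed edges, {A–D, C–E, D–G, B–D} are in the MST → 4.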